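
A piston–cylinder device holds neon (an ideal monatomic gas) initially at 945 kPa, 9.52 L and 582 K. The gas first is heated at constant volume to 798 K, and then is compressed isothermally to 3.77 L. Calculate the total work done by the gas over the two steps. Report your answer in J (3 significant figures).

Step 1 (isochoric): W = 0 (constant volume).
After step 1: P = 1296 kPa (V unchanged).
Step 2 (isothermal): W = P₁V₁ ln(V₂/V₁) = (12335) ln(3.77/9.52) = -11426 J.
W_total = 0 − 11426 = -11426 J.

W_total ≈ -11400 J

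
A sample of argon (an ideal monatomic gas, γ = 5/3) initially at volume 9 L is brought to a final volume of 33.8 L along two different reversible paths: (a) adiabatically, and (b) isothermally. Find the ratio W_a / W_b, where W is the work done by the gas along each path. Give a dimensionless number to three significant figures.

Path (a) adiabatic: W = P₁V₁(1 − (V₁/V₂)^(γ−1))/(γ−1) → W_a/(P₁V₁) = 0.8792.
Path (b) isothermal: W = P₁V₁ ln(V₂/V₁) → W_b/(P₁V₁) = 1.323.
W_a / W_b = 0.8792 / 1.323 = 0.6644.

W_a / W_b ≈ 0.664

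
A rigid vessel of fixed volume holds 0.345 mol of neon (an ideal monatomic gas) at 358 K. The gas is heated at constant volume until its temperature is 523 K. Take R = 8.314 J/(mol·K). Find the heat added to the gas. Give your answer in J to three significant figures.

Constant volume ⇒ W = 0, so Q = ΔU = nCᵥΔT with Cᵥ = 3R/2 = 12.47 J/(mol·K).
ΔU = (0.345)(12.47)(523 − 358) = 709.9 J.

Q ≈ 710 J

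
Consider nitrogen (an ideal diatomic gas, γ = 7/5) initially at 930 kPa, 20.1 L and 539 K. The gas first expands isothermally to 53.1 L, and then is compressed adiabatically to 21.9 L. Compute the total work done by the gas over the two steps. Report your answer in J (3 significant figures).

Step 1 (isothermal): W = P₁V₁ ln(V₂/V₁) = (18693) ln(53.1/20.1) = 18159 J.
After step 1: P = 352 kPa, V = 53.1 L, T = 539 K.
Step 2 (adiabatic): W = (P₁V₁ − P₂V₂)/(γ−1) = (18693 − 26640)/0.4 = -19868 J.
W_total = 18159 − 19868 = -1709 J.

W_total ≈ -1710 J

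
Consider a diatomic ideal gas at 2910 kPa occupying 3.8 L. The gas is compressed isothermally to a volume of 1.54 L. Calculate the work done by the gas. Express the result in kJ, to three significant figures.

Isothermal: W = nRT ln(V₂/V₁) = P₁V₁ ln(V₂/V₁).
P₁V₁ = (2910 kPa)(3.8 L) = 11058 J.
W = 11058 × ln(1.54/3.8) = 11058 × -0.9032
W_by_gas = -9988 J.

W ≈ -9.99 kJ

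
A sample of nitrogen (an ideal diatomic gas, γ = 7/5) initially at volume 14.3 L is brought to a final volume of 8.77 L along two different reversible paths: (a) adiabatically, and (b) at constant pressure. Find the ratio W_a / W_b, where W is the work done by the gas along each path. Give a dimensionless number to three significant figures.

W_a / W_b ≈ 1.40

Path (a) adiabatic: W = P₁V₁(1 − (V₁/V₂)^(γ−1))/(γ−1) → W_a/(P₁V₁) = -0.54.
Path (b) isobaric: W = P₁(V₂ − V₁) → W_b/(P₁V₁) = -0.3867.
W_a / W_b = -0.54 / -0.3867 = 1.396.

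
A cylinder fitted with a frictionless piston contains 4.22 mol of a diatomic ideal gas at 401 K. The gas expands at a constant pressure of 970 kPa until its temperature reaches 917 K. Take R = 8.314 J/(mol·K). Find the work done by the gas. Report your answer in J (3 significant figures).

W ≈ 18100 J

Isobaric: W = P ΔV = nR ΔT.
W = (4.22)(8.314)(917 − 401) = 18104 J.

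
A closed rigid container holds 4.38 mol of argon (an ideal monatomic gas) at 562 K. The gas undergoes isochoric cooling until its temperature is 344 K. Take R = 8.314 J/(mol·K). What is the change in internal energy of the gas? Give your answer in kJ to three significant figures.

Constant volume ⇒ W = 0, so Q = ΔU = nCᵥΔT with Cᵥ = 3R/2 = 12.47 J/(mol·K).
ΔU = (4.38)(12.47)(344 − 562) = -11908 J.

ΔU ≈ -11.9 kJ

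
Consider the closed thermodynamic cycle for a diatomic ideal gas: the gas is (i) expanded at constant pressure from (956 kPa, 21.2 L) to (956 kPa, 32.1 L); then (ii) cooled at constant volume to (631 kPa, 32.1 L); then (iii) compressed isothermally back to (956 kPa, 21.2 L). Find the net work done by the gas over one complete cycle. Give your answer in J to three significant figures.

W_net ≈ 2020 J

Leg (i): W = PΔV = (956)(32.1 − 21.2) = 10420 J.
Leg (ii): W = 0.
Leg (iii): W = PᵢVᵢ ln(V_f/Vᵢ) = (20255) ln(21.2/32.1) = -8403 J.
W_net = 10420 − 8403 = 2017 J.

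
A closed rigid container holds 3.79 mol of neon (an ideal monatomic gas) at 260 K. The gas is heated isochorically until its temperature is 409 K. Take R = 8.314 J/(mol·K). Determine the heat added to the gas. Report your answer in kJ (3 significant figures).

Constant volume ⇒ W = 0, so Q = ΔU = nCᵥΔT with Cᵥ = 3R/2 = 12.47 J/(mol·K).
ΔU = (3.79)(12.47)(409 − 260) = 7042 J.

Q ≈ 7.04 kJ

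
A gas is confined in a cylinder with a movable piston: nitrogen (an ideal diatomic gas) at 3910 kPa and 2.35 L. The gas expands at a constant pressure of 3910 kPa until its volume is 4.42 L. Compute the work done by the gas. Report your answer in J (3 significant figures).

Isobaric: W = P ΔV.
W = (3910 kPa)(4.42 − 2.35 L) = (3910)(2.07) = 8094 J.

W ≈ 8090 J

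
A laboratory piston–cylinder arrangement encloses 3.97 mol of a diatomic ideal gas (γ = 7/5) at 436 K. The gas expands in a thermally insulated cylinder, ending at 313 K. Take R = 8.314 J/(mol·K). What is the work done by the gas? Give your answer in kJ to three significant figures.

Adiabatic ⇒ Q = 0, so W_by = −ΔU = nCᵥ(T₁ − T₂).
Cᵥ = 5R/2 = 20.79 J/(mol·K).
W = (3.97)(20.79)(436 − 313) = 10150 J.

W ≈ 10.1 kJ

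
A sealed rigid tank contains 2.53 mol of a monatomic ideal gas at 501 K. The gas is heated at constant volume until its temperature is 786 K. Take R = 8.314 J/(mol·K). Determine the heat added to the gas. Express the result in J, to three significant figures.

Constant volume ⇒ W = 0, so Q = ΔU = nCᵥΔT with Cᵥ = 3R/2 = 12.47 J/(mol·K).
ΔU = (2.53)(12.47)(786 − 501) = 8992 J.

Q ≈ 8990 J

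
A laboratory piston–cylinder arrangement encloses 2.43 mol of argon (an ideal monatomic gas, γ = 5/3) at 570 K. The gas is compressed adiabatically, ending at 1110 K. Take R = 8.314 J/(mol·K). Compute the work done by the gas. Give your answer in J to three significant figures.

W ≈ -16400 J

Adiabatic ⇒ Q = 0, so W_by = −ΔU = nCᵥ(T₁ − T₂).
Cᵥ = 3R/2 = 12.47 J/(mol·K).
W = (2.43)(12.47)(570 − 1110) = -16364 J.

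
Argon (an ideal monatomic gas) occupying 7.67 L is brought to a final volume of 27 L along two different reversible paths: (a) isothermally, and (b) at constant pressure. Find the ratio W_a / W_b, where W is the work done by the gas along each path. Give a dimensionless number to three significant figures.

W_a / W_b ≈ 0.499

Path (a) isothermal: W = P₁V₁ ln(V₂/V₁) → W_a/(P₁V₁) = 1.259.
Path (b) isobaric: W = P₁(V₂ − V₁) → W_b/(P₁V₁) = 2.52.
W_a / W_b = 1.259 / 2.52 = 0.4994.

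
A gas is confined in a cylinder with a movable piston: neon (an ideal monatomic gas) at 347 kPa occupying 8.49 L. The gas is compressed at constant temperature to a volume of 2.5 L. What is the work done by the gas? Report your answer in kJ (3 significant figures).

W ≈ -3.60 kJ

Isothermal: W = nRT ln(V₂/V₁) = P₁V₁ ln(V₂/V₁).
P₁V₁ = (347 kPa)(8.49 L) = 2946 J.
W = 2946 × ln(2.5/8.49) = 2946 × -1.223
W_by_gas = -3602 J.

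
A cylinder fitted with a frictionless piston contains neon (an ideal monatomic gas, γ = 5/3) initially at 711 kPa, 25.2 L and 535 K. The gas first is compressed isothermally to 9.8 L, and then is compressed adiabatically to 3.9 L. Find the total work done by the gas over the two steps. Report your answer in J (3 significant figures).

Step 1 (isothermal): W = P₁V₁ ln(V₂/V₁) = (17917) ln(9.8/25.2) = -16922 J.
After step 1: P = 1828 kPa, V = 9.8 L, T = 535 K.
Step 2 (adiabatic): W = (P₁V₁ − P₂V₂)/(γ−1) = (17917 − 33117)/0.667 = -22799 J.
W_total = -16922 − 22799 = -39721 J.

W_total ≈ -39700 J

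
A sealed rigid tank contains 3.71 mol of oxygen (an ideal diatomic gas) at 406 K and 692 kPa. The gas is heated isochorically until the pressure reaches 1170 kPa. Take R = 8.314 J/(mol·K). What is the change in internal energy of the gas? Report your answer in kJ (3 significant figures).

Constant volume ⇒ W = 0, so Q = ΔU = nCᵥΔT with Cᵥ = 5R/2 = 20.79 J/(mol·K).
At constant V, T₂/T₁ = P₂/P₁ ⇒ ΔT = T₁(P₂/P₁ − 1) = 406·(1170/692 − 1) = 280.4 K.
ΔU = (3.71)(20.79)(280.4) = 21626 J.

ΔU ≈ 21.6 kJ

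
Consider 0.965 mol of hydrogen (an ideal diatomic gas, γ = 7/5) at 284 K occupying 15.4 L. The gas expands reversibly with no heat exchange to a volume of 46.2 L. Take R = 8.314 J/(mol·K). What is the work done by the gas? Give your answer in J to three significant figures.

Adiabatic: TV^(γ−1) = const with γ = 7/5.
T₂ = T₁ (V₁/V₂)^(γ−1) = 284 × (15.4/46.2)^0.4 = 284 × 0.6444 = 183 K.
W_by = nCᵥ(T₁ − T₂) = (0.965)(20.79)(284 − 183) = 2026 J.

W ≈ 2030 J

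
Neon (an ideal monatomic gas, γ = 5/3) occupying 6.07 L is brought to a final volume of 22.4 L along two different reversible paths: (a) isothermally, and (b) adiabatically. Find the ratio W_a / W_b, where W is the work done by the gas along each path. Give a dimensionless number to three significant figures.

Path (a) isothermal: W = P₁V₁ ln(V₂/V₁) → W_a/(P₁V₁) = 1.306.
Path (b) adiabatic: W = P₁V₁(1 − (V₁/V₂)^(γ−1))/(γ−1) → W_b/(P₁V₁) = 0.8719.
W_a / W_b = 1.306 / 0.8719 = 1.498.

W_a / W_b ≈ 1.50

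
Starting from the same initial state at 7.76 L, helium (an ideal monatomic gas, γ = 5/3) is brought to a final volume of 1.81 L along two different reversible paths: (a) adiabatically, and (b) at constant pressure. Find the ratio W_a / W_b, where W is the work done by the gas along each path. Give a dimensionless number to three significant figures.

W_a / W_b ≈ 3.21

Path (a) adiabatic: W = P₁V₁(1 − (V₁/V₂)^(γ−1))/(γ−1) → W_a/(P₁V₁) = -2.459.
Path (b) isobaric: W = P₁(V₂ − V₁) → W_b/(P₁V₁) = -0.7668.
W_a / W_b = -2.459 / -0.7668 = 3.207.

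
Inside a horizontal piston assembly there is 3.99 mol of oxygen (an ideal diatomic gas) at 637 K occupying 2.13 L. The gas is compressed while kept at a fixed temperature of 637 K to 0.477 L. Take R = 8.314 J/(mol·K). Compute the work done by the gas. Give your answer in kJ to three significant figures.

Isothermal: W = nRT ln(V₂/V₁).
W = (3.99)(8.314)(637) × ln(0.477/2.13)
  = 21131 × -1.496
W_by_gas = -31620 J.

W ≈ -31.6 kJ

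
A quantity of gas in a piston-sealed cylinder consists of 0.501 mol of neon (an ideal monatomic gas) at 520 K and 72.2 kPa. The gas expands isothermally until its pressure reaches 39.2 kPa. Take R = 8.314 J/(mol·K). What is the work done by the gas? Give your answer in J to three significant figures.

Isothermal process: W = nRT ln(V₂/V₁) = nRT ln(P₁/P₂).
W = (0.501)(8.314)(520) × ln(72.2/39.2)
  = 2166 × ln(1.842) = 2166 × 0.6108
W_by_gas = 1323 J.

W ≈ 1320 J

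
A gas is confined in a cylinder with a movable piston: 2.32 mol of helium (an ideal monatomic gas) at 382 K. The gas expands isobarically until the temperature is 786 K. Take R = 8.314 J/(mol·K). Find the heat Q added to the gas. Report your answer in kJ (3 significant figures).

Q ≈ 19.5 kJ

Isobaric: W = nRΔT = (2.32)(8.314)(404) = 7793 J.
ΔU = nCᵥΔT with Cᵥ = 3R/2: ΔU = (2.32)(12.47)(404) = 11689 J.
Q = ΔU + W = 11689 + 7793 = 19481 J.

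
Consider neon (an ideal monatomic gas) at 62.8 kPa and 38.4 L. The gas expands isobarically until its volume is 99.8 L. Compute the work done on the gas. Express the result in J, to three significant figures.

W ≈ -3860 J

Isobaric: W = P ΔV.
W = (62.8 kPa)(99.8 − 38.4 L) = (62.8)(61.4) = 3856 J.
Work on gas = −W_by = -3856 J.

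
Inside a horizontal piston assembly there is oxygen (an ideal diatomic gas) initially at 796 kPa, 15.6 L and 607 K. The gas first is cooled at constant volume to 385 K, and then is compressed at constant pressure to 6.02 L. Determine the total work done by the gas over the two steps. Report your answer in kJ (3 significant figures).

Step 1 (isochoric): W = 0 (constant volume).
After step 1: P = 504.9 kPa (V unchanged).
Step 2 (isobaric): W = PΔV = (504.9 kPa)(6.02 − 15.6 L) = -4837 J.
W_total = 0 − 4837 = -4837 J.

W_total ≈ -4.84 kJ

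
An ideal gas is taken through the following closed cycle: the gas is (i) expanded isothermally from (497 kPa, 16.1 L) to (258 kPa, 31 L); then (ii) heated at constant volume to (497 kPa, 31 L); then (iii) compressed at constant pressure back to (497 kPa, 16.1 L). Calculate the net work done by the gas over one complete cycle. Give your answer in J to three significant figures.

Leg (i): W = PᵢVᵢ ln(V_f/Vᵢ) = (8002) ln(31/16.1) = 5242 J.
Leg (ii): W = 0.
Leg (iii): W = PΔV = (497)(16.1 − 31) = -7405 J.
W_net = 5242 − 7405 = -2163 J.

W_net ≈ -2160 J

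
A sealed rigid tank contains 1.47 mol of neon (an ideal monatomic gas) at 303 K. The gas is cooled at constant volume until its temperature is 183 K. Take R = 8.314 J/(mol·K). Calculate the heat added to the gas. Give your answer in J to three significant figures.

Q ≈ -2200 J

Constant volume ⇒ W = 0, so Q = ΔU = nCᵥΔT with Cᵥ = 3R/2 = 12.47 J/(mol·K).
ΔU = (1.47)(12.47)(183 − 303) = -2200 J.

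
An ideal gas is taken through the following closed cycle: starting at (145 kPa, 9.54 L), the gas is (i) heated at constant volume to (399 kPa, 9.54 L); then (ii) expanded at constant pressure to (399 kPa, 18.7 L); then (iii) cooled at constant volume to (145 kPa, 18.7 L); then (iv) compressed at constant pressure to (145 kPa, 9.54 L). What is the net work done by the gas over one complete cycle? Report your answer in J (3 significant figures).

Constant-volume legs do no work.
W(ii) = (399)(18.7 − 9.54) = 3655 J; W(iv) = (145)(9.54 − 18.7) = -1328 J.
W_net = 3655 − 1328 = 2327 J (the clockwise enclosed area).

W_net ≈ 2330 J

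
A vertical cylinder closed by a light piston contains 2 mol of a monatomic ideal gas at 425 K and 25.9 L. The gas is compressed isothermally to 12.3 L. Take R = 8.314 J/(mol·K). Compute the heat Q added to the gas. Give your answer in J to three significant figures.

Isothermal ⇒ ΔU = 0, so Q = W = nRT ln(V₂/V₁).
Q = (2)(8.314)(425) ln(12.3/25.9) = 7067 × -0.7446 = -5262 J.

Q ≈ -5260 J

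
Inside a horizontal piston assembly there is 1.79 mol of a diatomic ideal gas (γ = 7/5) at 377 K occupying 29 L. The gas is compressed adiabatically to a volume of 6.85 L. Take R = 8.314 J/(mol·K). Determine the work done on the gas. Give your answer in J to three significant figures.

Adiabatic: TV^(γ−1) = const with γ = 7/5.
T₂ = T₁ (V₁/V₂)^(γ−1) = 377 × (29/6.85)^0.4 = 377 × 1.781 = 671.5 K.
W_by = nCᵥ(T₁ − T₂) = (1.79)(20.79)(377 − 671.5) = -10956 J.
Work on gas = −W_by = 10956 J.

W ≈ 11000 J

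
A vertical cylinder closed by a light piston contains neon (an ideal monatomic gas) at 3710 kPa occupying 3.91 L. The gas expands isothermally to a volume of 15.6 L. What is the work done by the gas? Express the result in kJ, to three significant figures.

W ≈ 20.1 kJ

Isothermal: W = nRT ln(V₂/V₁) = P₁V₁ ln(V₂/V₁).
P₁V₁ = (3710 kPa)(3.91 L) = 14506 J.
W = 14506 × ln(15.6/3.91) = 14506 × 1.384
W_by_gas = 20073 J.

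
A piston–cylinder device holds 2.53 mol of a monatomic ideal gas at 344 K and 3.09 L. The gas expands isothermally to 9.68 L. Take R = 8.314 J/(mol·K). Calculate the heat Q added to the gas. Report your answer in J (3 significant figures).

Isothermal ⇒ ΔU = 0, so Q = W = nRT ln(V₂/V₁).
Q = (2.53)(8.314)(344) ln(9.68/3.09) = 7236 × 1.142 = 8263 J.

Q ≈ 8260 J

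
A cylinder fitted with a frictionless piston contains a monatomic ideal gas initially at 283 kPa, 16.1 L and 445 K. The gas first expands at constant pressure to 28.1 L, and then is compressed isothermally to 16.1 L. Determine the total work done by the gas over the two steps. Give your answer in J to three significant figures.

Step 1 (isobaric): W = PΔV = (283 kPa)(28.1 − 16.1 L) = 3396 J.
After step 1: P = 283 kPa, V = 28.1 L, T = 776.7 K.
Step 2 (isothermal): W = P₁V₁ ln(V₂/V₁) = (7952) ln(16.1/28.1) = -4429 J.
W_total = 3396 − 4429 = -1033 J.

W_total ≈ -1030 J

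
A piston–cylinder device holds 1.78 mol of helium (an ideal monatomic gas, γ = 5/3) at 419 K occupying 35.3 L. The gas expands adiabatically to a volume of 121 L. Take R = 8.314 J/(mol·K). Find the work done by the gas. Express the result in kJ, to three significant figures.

W ≈ 5.21 kJ

Adiabatic: TV^(γ−1) = const with γ = 5/3.
T₂ = T₁ (V₁/V₂)^(γ−1) = 419 × (35.3/121)^0.667 = 419 × 0.4399 = 184.3 K.
W_by = nCᵥ(T₁ − T₂) = (1.78)(12.47)(419 − 184.3) = 5210 J.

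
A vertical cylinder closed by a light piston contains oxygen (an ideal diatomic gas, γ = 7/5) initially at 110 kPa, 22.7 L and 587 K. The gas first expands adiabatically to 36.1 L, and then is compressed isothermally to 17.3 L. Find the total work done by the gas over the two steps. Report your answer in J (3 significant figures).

Step 1 (adiabatic): W = (P₁V₁ − P₂V₂)/(γ−1) = (2497 − 2074)/0.4 = 1057 J.
After step 1: P = 57.45 kPa, V = 36.1 L, T = 487.6 K.
Step 2 (isothermal): W = P₁V₁ ln(V₂/V₁) = (2074) ln(17.3/36.1) = -1526 J.
W_total = 1057 − 1526 = -468.4 J.

W_total ≈ -468 J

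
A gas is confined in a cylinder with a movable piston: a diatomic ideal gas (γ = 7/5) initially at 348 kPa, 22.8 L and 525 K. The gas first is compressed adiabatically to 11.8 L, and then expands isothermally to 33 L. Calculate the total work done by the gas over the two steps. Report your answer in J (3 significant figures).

Step 1 (adiabatic): W = (P₁V₁ − P₂V₂)/(γ−1) = (7934 − 10326)/0.4 = -5979 J.
After step 1: P = 875.1 kPa, V = 11.8 L, T = 683.3 K.
Step 2 (isothermal): W = P₁V₁ ln(V₂/V₁) = (10326) ln(33/11.8) = 10619 J.
W_total = -5979 + 10619 = 4640 J.

W_total ≈ 4640 J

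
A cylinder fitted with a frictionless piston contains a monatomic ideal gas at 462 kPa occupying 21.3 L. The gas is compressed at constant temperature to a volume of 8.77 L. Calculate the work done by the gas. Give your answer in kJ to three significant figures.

Isothermal: W = nRT ln(V₂/V₁) = P₁V₁ ln(V₂/V₁).
P₁V₁ = (462 kPa)(21.3 L) = 9841 J.
W = 9841 × ln(8.77/21.3) = 9841 × -0.8874
W_by_gas = -8732 J.

W ≈ -8.73 kJ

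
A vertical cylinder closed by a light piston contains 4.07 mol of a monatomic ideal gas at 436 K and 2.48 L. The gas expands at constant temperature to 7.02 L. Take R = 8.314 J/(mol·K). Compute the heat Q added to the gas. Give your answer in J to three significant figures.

Q ≈ 15400 J

Isothermal ⇒ ΔU = 0, so Q = W = nRT ln(V₂/V₁).
Q = (4.07)(8.314)(436) ln(7.02/2.48) = 14753 × 1.041 = 15351 J.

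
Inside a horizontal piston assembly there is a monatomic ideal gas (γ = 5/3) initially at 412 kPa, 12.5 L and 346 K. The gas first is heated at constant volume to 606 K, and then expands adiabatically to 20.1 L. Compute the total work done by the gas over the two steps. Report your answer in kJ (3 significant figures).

W_total ≈ 3.67 kJ

Step 1 (isochoric): W = 0 (constant volume).
After step 1: P = 721.6 kPa (V unchanged).
Step 2 (adiabatic): W = (P₁V₁ − P₂V₂)/(γ−1) = (9020 − 6572)/0.667 = 3672 J.
W_total = 0 + 3672 = 3672 J.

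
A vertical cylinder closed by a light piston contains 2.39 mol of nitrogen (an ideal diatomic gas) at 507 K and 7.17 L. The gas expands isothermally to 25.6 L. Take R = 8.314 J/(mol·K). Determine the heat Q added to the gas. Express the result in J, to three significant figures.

Isothermal ⇒ ΔU = 0, so Q = W = nRT ln(V₂/V₁).
Q = (2.39)(8.314)(507) ln(25.6/7.17) = 10074 × 1.273 = 12821 J.

Q ≈ 12800 J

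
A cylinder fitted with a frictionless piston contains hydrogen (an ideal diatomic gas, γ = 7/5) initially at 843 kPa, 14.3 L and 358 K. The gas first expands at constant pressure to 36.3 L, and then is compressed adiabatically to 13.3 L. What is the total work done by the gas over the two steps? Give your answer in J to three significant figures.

Step 1 (isobaric): W = PΔV = (843 kPa)(36.3 − 14.3 L) = 18546 J.
After step 1: P = 843 kPa, V = 36.3 L, T = 908.8 K.
Step 2 (adiabatic): W = (P₁V₁ − P₂V₂)/(γ−1) = (30601 − 45725)/0.4 = -37811 J.
W_total = 18546 − 37811 = -19265 J.

W_total ≈ -19300 J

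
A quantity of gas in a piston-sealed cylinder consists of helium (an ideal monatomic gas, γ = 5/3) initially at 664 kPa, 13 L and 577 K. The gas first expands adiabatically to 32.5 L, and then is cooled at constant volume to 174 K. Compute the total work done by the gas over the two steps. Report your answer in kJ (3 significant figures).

Step 1 (adiabatic): W = (P₁V₁ − P₂V₂)/(γ−1) = (8632 − 4686)/0.667 = 5919 J.
Step 2 (isochoric): W = 0 (constant volume).
W_total = 5919 + 0 = 5919 J.

W_total ≈ 5.92 kJ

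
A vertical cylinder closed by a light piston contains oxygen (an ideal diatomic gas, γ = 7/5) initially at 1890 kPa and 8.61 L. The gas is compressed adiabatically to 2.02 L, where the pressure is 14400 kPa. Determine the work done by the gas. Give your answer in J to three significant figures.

Adiabatic: W = (P₁V₁ − P₂V₂)/(γ − 1) with γ = 7/5.
P₁V₁ = 16273 J, P₂V₂ = 29088 J.
W = (16273 − 29088) / 0.4 = -32038 J.

W ≈ -32000 J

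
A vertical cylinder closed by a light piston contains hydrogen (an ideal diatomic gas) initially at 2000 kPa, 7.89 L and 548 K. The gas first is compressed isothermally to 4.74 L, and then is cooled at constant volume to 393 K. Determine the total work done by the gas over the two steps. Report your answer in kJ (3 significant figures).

Step 1 (isothermal): W = P₁V₁ ln(V₂/V₁) = (15780) ln(4.74/7.89) = -8041 J.
Step 2 (isochoric): W = 0 (constant volume).
W_total = -8041 + 0 = -8041 J.

W_total ≈ -8.04 kJ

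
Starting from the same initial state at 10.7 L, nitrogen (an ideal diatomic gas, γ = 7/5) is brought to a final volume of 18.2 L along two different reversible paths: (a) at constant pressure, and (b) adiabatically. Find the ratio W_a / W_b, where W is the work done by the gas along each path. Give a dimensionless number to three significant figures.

W_a / W_b ≈ 1.46

Path (a) isobaric: W = P₁(V₂ − V₁) → W_a/(P₁V₁) = 0.7009.
Path (b) adiabatic: W = P₁V₁(1 − (V₁/V₂)^(γ−1))/(γ−1) → W_b/(P₁V₁) = 0.4785.
W_a / W_b = 0.7009 / 0.4785 = 1.465.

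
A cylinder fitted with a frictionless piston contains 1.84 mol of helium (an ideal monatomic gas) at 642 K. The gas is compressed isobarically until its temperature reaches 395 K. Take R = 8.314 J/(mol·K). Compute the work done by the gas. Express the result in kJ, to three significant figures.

W ≈ -3.78 kJ

Isobaric: W = P ΔV = nR ΔT.
W = (1.84)(8.314)(395 − 642) = -3779 J.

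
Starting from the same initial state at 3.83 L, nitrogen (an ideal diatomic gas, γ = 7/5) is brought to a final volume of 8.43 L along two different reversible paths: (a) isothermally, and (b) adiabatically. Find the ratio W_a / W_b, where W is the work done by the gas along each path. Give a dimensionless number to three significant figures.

W_a / W_b ≈ 1.17

Path (a) isothermal: W = P₁V₁ ln(V₂/V₁) → W_a/(P₁V₁) = 0.7889.
Path (b) adiabatic: W = P₁V₁(1 − (V₁/V₂)^(γ−1))/(γ−1) → W_b/(P₁V₁) = 0.6766.
W_a / W_b = 0.7889 / 0.6766 = 1.166.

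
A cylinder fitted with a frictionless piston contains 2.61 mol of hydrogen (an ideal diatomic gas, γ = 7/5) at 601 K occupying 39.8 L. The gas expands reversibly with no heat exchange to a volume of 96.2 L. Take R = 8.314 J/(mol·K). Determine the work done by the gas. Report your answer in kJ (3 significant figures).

W ≈ 9.70 kJ

Adiabatic: TV^(γ−1) = const with γ = 7/5.
T₂ = T₁ (V₁/V₂)^(γ−1) = 601 × (39.8/96.2)^0.4 = 601 × 0.7026 = 422.2 K.
W_by = nCᵥ(T₁ − T₂) = (2.61)(20.79)(601 − 422.2) = 9698 J.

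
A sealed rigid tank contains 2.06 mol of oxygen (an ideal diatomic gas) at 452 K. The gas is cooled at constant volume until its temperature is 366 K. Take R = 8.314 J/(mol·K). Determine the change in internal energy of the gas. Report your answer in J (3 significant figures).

Constant volume ⇒ W = 0, so Q = ΔU = nCᵥΔT with Cᵥ = 5R/2 = 20.79 J/(mol·K).
ΔU = (2.06)(20.79)(366 − 452) = -3682 J.

ΔU ≈ -3680 J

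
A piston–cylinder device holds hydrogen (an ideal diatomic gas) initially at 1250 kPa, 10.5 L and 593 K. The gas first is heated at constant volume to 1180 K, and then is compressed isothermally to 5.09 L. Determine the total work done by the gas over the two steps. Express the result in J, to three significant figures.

W_total ≈ -18900 J

Step 1 (isochoric): W = 0 (constant volume).
After step 1: P = 2487 kPa (V unchanged).
Step 2 (isothermal): W = P₁V₁ ln(V₂/V₁) = (26117) ln(5.09/10.5) = -18911 J.
W_total = 0 − 18911 = -18911 J.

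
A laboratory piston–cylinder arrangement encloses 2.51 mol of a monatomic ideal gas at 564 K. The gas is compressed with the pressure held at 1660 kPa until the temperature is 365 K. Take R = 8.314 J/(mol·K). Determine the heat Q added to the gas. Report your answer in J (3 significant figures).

Isobaric: W = nRΔT = (2.51)(8.314)(-199) = -4153 J.
ΔU = nCᵥΔT with Cᵥ = 3R/2: ΔU = (2.51)(12.47)(-199) = -6229 J.
Q = ΔU + W = -6229 − 4153 = -10382 J.

Q ≈ -10400 J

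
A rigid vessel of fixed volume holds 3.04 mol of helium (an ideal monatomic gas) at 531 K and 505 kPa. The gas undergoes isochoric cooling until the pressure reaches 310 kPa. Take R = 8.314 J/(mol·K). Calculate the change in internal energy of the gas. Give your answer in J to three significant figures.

ΔU ≈ -7770 J

Constant volume ⇒ W = 0, so Q = ΔU = nCᵥΔT with Cᵥ = 3R/2 = 12.47 J/(mol·K).
At constant V, T₂/T₁ = P₂/P₁ ⇒ ΔT = T₁(P₂/P₁ − 1) = 531·(310/505 − 1) = -205 K.
ΔU = (3.04)(12.47)(-205) = -7773 J.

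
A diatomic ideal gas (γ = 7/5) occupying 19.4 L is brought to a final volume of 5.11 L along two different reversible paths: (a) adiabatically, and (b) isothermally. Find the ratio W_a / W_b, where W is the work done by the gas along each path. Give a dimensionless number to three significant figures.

W_a / W_b ≈ 1.32

Path (a) adiabatic: W = P₁V₁(1 − (V₁/V₂)^(γ−1))/(γ−1) → W_a/(P₁V₁) = -1.763.
Path (b) isothermal: W = P₁V₁ ln(V₂/V₁) → W_b/(P₁V₁) = -1.334.
W_a / W_b = -1.763 / -1.334 = 1.321.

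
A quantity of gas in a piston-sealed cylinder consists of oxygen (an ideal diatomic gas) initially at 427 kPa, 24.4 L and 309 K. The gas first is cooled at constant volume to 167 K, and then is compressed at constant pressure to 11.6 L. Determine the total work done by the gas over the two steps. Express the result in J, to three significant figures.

Step 1 (isochoric): W = 0 (constant volume).
After step 1: P = 230.8 kPa (V unchanged).
Step 2 (isobaric): W = PΔV = (230.8 kPa)(11.6 − 24.4 L) = -2954 J.
W_total = 0 − 2954 = -2954 J.

W_total ≈ -2950 J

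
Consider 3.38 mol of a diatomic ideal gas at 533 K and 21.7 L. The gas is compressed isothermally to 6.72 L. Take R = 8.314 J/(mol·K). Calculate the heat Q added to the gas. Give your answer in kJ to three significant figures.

Isothermal ⇒ ΔU = 0, so Q = W = nRT ln(V₂/V₁).
Q = (3.38)(8.314)(533) ln(6.72/21.7) = 14978 × -1.172 = -17558 J.

Q ≈ -17.6 kJ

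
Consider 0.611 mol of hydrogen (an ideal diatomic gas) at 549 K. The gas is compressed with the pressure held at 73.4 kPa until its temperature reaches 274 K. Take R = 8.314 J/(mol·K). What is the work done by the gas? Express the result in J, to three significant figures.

Isobaric: W = P ΔV = nR ΔT.
W = (0.611)(8.314)(274 − 549) = -1397 J.

W ≈ -1400 J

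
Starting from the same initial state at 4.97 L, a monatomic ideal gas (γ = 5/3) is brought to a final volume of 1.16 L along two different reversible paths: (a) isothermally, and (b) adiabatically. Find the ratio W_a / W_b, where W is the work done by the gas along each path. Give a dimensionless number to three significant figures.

Path (a) isothermal: W = P₁V₁ ln(V₂/V₁) → W_a/(P₁V₁) = -1.455.
Path (b) adiabatic: W = P₁V₁(1 − (V₁/V₂)^(γ−1))/(γ−1) → W_b/(P₁V₁) = -2.457.
W_a / W_b = -1.455 / -2.457 = 0.5922.

W_a / W_b ≈ 0.592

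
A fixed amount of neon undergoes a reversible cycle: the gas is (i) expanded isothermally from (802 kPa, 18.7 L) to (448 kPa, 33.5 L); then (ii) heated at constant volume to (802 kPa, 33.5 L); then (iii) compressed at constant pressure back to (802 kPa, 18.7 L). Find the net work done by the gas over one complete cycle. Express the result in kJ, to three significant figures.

W_net ≈ -3.13 kJ

Leg (i): W = PᵢVᵢ ln(V_f/Vᵢ) = (14997) ln(33.5/18.7) = 8744 J.
Leg (ii): W = 0.
Leg (iii): W = PΔV = (802)(18.7 − 33.5) = -11870 J.
W_net = 8744 − 11870 = -3126 J.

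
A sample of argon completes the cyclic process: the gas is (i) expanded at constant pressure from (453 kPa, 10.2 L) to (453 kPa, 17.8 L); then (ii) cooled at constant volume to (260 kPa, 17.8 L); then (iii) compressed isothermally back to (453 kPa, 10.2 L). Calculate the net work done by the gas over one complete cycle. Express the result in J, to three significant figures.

W_net ≈ 866 J

Leg (i): W = PΔV = (453)(17.8 − 10.2) = 3443 J.
Leg (ii): W = 0.
Leg (iii): W = PᵢVᵢ ln(V_f/Vᵢ) = (4628) ln(10.2/17.8) = -2577 J.
W_net = 3443 − 2577 = 865.9 J.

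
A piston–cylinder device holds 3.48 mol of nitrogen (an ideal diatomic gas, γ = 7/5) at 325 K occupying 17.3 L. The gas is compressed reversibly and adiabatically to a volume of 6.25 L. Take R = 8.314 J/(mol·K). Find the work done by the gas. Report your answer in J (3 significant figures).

W ≈ -11800 J

Adiabatic: TV^(γ−1) = const with γ = 7/5.
T₂ = T₁ (V₁/V₂)^(γ−1) = 325 × (17.3/6.25)^0.4 = 325 × 1.503 = 488.4 K.
W_by = nCᵥ(T₁ − T₂) = (3.48)(20.79)(325 − 488.4) = -11817 J.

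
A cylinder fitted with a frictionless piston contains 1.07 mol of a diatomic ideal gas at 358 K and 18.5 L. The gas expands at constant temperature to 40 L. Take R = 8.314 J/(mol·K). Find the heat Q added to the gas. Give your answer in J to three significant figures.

Isothermal ⇒ ΔU = 0, so Q = W = nRT ln(V₂/V₁).
Q = (1.07)(8.314)(358) ln(40/18.5) = 3185 × 0.7711 = 2456 J.

Q ≈ 2460 J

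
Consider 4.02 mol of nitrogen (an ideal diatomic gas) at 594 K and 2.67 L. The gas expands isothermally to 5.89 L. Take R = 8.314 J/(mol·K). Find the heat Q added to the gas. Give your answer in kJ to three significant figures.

Q ≈ 15.7 kJ

Isothermal ⇒ ΔU = 0, so Q = W = nRT ln(V₂/V₁).
Q = (4.02)(8.314)(594) ln(5.89/2.67) = 19853 × 0.7912 = 15707 J.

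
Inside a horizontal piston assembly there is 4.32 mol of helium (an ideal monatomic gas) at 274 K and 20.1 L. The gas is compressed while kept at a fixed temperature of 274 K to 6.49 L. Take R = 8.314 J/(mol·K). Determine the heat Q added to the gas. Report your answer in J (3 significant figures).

Isothermal ⇒ ΔU = 0, so Q = W = nRT ln(V₂/V₁).
Q = (4.32)(8.314)(274) ln(6.49/20.1) = 9841 × -1.13 = -11125 J.

Q ≈ -11100 J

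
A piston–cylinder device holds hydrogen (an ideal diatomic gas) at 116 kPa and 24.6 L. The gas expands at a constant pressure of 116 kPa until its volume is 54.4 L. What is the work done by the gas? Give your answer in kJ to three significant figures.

Isobaric: W = P ΔV.
W = (116 kPa)(54.4 − 24.6 L) = (116)(29.8) = 3457 J.

W ≈ 3.46 kJ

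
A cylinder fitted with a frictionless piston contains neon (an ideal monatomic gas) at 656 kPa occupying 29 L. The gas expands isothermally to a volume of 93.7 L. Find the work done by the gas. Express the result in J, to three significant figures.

W ≈ 22300 J

Isothermal: W = nRT ln(V₂/V₁) = P₁V₁ ln(V₂/V₁).
P₁V₁ = (656 kPa)(29 L) = 19024 J.
W = 19024 × ln(93.7/29) = 19024 × 1.173
W_by_gas = 22311 J.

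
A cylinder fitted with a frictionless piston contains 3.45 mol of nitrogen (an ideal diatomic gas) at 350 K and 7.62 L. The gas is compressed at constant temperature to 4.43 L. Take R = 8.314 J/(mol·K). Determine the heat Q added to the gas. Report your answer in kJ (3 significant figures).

Q ≈ -5.45 kJ

Isothermal ⇒ ΔU = 0, so Q = W = nRT ln(V₂/V₁).
Q = (3.45)(8.314)(350) ln(4.43/7.62) = 10039 × -0.5424 = -5445 J.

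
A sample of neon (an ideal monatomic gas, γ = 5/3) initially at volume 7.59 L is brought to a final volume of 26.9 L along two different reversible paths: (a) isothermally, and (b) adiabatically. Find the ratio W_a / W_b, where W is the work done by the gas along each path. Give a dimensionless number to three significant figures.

Path (a) isothermal: W = P₁V₁ ln(V₂/V₁) → W_a/(P₁V₁) = 1.265.
Path (b) adiabatic: W = P₁V₁(1 − (V₁/V₂)^(γ−1))/(γ−1) → W_b/(P₁V₁) = 0.8547.
W_a / W_b = 1.265 / 0.8547 = 1.48.

W_a / W_b ≈ 1.48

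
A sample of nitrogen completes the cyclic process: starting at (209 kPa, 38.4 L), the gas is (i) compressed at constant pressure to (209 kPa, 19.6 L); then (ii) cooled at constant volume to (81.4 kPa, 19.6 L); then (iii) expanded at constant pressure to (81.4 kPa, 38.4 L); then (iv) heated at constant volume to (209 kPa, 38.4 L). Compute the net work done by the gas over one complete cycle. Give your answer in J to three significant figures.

W_net ≈ -2400 J

Constant-volume legs do no work.
W(i) = (209)(19.6 − 38.4) = -3929 J; W(iii) = (81.4)(38.4 − 19.6) = 1530 J.
W_net = -3929 + 1530 = -2399 J (the counter-clockwise enclosed area).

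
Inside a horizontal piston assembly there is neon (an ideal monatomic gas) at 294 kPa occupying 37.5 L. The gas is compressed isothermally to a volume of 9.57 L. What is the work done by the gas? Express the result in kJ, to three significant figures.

Isothermal: W = nRT ln(V₂/V₁) = P₁V₁ ln(V₂/V₁).
P₁V₁ = (294 kPa)(37.5 L) = 11025 J.
W = 11025 × ln(9.57/37.5) = 11025 × -1.366
W_by_gas = -15057 J.

W ≈ -15.1 kJ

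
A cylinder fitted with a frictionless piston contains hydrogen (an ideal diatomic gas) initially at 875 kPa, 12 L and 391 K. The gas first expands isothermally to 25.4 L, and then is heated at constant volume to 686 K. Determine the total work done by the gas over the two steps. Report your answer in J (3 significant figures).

W_total ≈ 7870 J

Step 1 (isothermal): W = P₁V₁ ln(V₂/V₁) = (10500) ln(25.4/12) = 7873 J.
Step 2 (isochoric): W = 0 (constant volume).
W_total = 7873 + 0 = 7873 J.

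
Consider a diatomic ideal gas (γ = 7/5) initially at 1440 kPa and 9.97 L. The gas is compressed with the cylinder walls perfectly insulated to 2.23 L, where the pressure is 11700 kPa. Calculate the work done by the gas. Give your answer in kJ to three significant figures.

W ≈ -29.3 kJ

Adiabatic: W = (P₁V₁ − P₂V₂)/(γ − 1) with γ = 7/5.
P₁V₁ = 14357 J, P₂V₂ = 26091 J.
W = (14357 − 26091) / 0.4 = -29336 J.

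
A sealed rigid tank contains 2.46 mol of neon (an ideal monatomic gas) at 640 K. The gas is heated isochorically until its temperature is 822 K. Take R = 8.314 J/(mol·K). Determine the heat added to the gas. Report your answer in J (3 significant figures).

Q ≈ 5580 J

Constant volume ⇒ W = 0, so Q = ΔU = nCᵥΔT with Cᵥ = 3R/2 = 12.47 J/(mol·K).
ΔU = (2.46)(12.47)(822 − 640) = 5584 J.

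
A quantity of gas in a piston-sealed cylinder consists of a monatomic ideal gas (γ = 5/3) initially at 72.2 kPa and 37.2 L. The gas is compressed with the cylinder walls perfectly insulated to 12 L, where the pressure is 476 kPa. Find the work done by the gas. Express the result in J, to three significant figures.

W ≈ -4540 J

Adiabatic: W = (P₁V₁ − P₂V₂)/(γ − 1) with γ = 5/3.
P₁V₁ = 2686 J, P₂V₂ = 5712 J.
W = (2686 − 5712) / 0.6667 = -4539 J.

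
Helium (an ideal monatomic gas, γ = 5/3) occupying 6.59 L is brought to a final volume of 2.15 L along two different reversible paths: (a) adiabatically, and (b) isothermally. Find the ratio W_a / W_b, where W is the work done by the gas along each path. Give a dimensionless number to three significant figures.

Path (a) adiabatic: W = P₁V₁(1 − (V₁/V₂)^(γ−1))/(γ−1) → W_a/(P₁V₁) = -1.665.
Path (b) isothermal: W = P₁V₁ ln(V₂/V₁) → W_b/(P₁V₁) = -1.12.
W_a / W_b = -1.665 / -1.12 = 1.487.

W_a / W_b ≈ 1.49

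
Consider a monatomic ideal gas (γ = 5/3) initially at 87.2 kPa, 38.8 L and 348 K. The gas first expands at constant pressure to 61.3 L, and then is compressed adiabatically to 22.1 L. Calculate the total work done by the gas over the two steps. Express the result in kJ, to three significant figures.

W_total ≈ -5.85 kJ

Step 1 (isobaric): W = PΔV = (87.2 kPa)(61.3 − 38.8 L) = 1962 J.
After step 1: P = 87.2 kPa, V = 61.3 L, T = 549.8 K.
Step 2 (adiabatic): W = (P₁V₁ − P₂V₂)/(γ−1) = (5345 − 10553)/0.667 = -7811 J.
W_total = 1962 − 7811 = -5849 J.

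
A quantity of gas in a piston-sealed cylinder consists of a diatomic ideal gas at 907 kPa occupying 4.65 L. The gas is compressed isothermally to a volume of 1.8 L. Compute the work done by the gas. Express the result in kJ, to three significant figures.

W ≈ -4.00 kJ

Isothermal: W = nRT ln(V₂/V₁) = P₁V₁ ln(V₂/V₁).
P₁V₁ = (907 kPa)(4.65 L) = 4218 J.
W = 4218 × ln(1.8/4.65) = 4218 × -0.9491
W_by_gas = -4003 J.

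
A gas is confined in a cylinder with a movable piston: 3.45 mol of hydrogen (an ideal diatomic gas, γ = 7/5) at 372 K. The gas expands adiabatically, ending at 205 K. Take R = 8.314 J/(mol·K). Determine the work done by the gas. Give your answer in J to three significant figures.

W ≈ 12000 J

Adiabatic ⇒ Q = 0, so W_by = −ΔU = nCᵥ(T₁ − T₂).
Cᵥ = 5R/2 = 20.79 J/(mol·K).
W = (3.45)(20.79)(372 − 205) = 11975 J.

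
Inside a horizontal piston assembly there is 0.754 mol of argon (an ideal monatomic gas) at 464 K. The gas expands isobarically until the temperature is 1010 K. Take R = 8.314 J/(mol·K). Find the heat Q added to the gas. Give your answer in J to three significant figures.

Isobaric: W = nRΔT = (0.754)(8.314)(546) = 3423 J.
ΔU = nCᵥΔT with Cᵥ = 3R/2: ΔU = (0.754)(12.47)(546) = 5134 J.
Q = ΔU + W = 5134 + 3423 = 8557 J.

Q ≈ 8560 J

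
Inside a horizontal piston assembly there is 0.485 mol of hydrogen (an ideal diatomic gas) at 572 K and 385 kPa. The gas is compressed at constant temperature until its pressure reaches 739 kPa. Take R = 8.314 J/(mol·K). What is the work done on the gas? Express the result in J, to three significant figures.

W ≈ 1500 J

Isothermal process: W = nRT ln(V₂/V₁) = nRT ln(P₁/P₂).
W = (0.485)(8.314)(572) × ln(385/739)
  = 2306 × ln(0.521) = 2306 × -0.6521
W_by_gas = -1504 J; work on gas = −W_by = 1504 J.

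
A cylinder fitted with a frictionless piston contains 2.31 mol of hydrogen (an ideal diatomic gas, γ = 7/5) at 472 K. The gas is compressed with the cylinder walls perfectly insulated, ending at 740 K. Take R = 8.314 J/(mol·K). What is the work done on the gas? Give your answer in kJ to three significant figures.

W ≈ 12.9 kJ

Adiabatic ⇒ Q = 0, so W_by = −ΔU = nCᵥ(T₁ − T₂).
Cᵥ = 5R/2 = 20.79 J/(mol·K).
W = (2.31)(20.79)(472 − 740) = -12868 J.
Work on gas = −W_by = 12868 J.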